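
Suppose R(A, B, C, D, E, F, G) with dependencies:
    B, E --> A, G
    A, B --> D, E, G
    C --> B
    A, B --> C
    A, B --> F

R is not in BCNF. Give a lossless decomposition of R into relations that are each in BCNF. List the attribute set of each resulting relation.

{A, C, D, E, F, G}; {B, C}

Candidate keys of the original relation: {A, B}, {A, C}, {B, E}, {C, E}.
{A, B, C, D, E, F, G}: {C} determines {B, C} here but is not a superkey — split on C --> B, giving {B, C} and {A, C, D, E, F, G}.
{B, C} has no BCNF violation.
{A, C, D, E, F, G} has no BCNF violation.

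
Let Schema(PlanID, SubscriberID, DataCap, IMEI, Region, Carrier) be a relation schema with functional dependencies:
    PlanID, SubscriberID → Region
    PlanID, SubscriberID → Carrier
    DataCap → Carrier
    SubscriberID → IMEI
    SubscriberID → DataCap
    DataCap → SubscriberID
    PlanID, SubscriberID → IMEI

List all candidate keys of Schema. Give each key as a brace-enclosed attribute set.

{DataCap, PlanID}, {PlanID, SubscriberID}

No FD produces {PlanID}, so it must be in every candidate key.
Closure of {DataCap, PlanID} is {Carrier, DataCap, IMEI, PlanID, Region, SubscriberID}, the whole schema; {DataCap, PlanID} is a candidate key.
Closure of {PlanID, SubscriberID} is {Carrier, DataCap, IMEI, PlanID, Region, SubscriberID}, the whole schema; {PlanID, SubscriberID} is a candidate key.
These are minimal and exhaustive — every other superkey contains one of them.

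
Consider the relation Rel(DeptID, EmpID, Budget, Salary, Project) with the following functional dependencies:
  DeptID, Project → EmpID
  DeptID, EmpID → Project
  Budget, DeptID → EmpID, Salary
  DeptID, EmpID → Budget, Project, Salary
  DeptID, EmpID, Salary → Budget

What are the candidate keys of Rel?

{Budget, DeptID}, {DeptID, EmpID}, {DeptID, Project}

{DeptID} never appears on the right of any FD, so every key must include it.
{Budget, DeptID} is a candidate key since {Budget, DeptID}⁺ = {Budget, DeptID, EmpID, Project, Salary} covers every attribute.
{DeptID, EmpID} is a candidate key since {DeptID, EmpID}⁺ = {Budget, DeptID, EmpID, Project, Salary} covers every attribute.
{DeptID, Project} is a candidate key since {DeptID, Project}⁺ = {Budget, DeptID, EmpID, Project, Salary} covers every attribute.
No proper subset of any of these is a key, and no other minimal superkey exists.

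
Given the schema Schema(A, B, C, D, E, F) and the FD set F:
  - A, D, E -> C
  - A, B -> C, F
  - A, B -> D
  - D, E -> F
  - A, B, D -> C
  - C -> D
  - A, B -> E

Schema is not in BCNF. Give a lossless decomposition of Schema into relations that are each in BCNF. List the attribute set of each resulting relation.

Candidate key of the original relation: {A, B}.
Within {A, B, C, D, E, F}: {A, D, E}⁺ ∩ {A, B, C, D, E, F} = {A, C, D, E, F}, not the whole set, so A, D, E -> C, F violates BCNF; decompose into {A, C, D, E, F} and {A, B, D, E}.
Within {A, C, D, E, F}: {D, E}⁺ ∩ {A, C, D, E, F} = {D, E, F}, not the whole set, so D, E -> F violates BCNF; decompose into {D, E, F} and {A, C, D, E}.
{D, E, F} has no BCNF violation.
Within {A, C, D, E}: {C}⁺ ∩ {A, C, D, E} = {C, D}, not the whole set, so C -> D violates BCNF; decompose into {C, D} and {A, C, E}.
{C, D} has no BCNF violation.
{A, C, E} has no BCNF violation.
{A, B, D, E} has no BCNF violation.

{A, B, D, E}; {A, C, E}; {C, D}; {D, E, F}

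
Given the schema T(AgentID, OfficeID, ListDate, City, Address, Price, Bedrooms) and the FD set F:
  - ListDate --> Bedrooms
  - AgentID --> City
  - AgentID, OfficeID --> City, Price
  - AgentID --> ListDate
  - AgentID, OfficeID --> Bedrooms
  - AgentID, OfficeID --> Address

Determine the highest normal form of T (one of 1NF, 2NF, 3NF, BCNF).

Candidate key: {AgentID, OfficeID}. Prime attributes: {AgentID, OfficeID}.
ListDate --> Bedrooms breaks BCNF: {ListDate}⁺ = {Bedrooms, ListDate}, so {ListDate} is not a superkey.
ListDate --> Bedrooms determines the non-prime attribute {Bedrooms} from a non-superkey — 3NF is violated.
The proper key subset {AgentID} of {AgentID, OfficeID} determines non-prime {Bedrooms, City, ListDate}, so the relation is not even in 2NF.

1NF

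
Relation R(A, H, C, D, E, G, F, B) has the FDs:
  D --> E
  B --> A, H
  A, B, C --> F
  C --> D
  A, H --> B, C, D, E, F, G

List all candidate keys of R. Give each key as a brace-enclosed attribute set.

{A, H}, {B}

Closure of {B} is {A, B, C, D, E, F, G, H}, the whole schema; {B} is a candidate key.
Closure of {A, H} is {A, B, C, D, E, F, G, H}, the whole schema; {A, H} is a candidate key.
No proper subset of any of these is a key, and no other minimal superkey exists.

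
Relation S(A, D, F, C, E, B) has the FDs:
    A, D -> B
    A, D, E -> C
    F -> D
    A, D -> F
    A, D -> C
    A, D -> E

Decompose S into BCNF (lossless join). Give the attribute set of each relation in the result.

{A, B, C, E, F}; {D, F}

Candidate keys of the original relation: {A, D}, {A, F}.
{A, B, C, D, E, F}: {F} determines {D, F} here but is not a superkey — split on F -> D, giving {D, F} and {A, B, C, E, F}.
{D, F}: every determinant is a superkey — BCNF.
{A, B, C, E, F}: every determinant is a superkey — BCNF.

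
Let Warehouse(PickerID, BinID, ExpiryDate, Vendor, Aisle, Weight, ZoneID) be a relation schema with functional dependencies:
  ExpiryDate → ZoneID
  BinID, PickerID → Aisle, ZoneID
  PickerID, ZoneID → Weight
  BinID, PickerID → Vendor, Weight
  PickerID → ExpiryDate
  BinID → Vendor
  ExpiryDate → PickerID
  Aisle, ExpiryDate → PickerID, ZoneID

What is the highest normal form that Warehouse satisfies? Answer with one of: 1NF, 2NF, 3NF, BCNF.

1NF

Candidate keys: {BinID, ExpiryDate}, {BinID, PickerID}. Prime attributes: {BinID, ExpiryDate, PickerID}.
ExpiryDate → ZoneID breaks BCNF: {ExpiryDate}⁺ = {ExpiryDate, PickerID, Weight, ZoneID}, so {ExpiryDate} is not a superkey.
Because {ZoneID} is non-prime and the left side of ExpiryDate → ZoneID is not a superkey, the relation is not in 3NF.
{BinID} is a proper subset of the key {BinID, ExpiryDate}, and {BinID}⁺ contains the non-prime attribute {Vendor} — a partial dependency, so 2NF is violated.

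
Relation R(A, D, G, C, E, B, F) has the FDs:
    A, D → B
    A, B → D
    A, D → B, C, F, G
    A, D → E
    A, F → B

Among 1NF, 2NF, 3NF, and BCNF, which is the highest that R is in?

BCNF

Candidate keys: {A, B}, {A, D}, {A, F}. Prime attributes: {A, B, D, F}.
The left-hand side of every FD is a superkey, so BCNF is satisfied.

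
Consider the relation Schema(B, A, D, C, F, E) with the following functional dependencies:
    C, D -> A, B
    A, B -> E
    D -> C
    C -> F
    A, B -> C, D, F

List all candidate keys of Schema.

{A, B}, {D}

Closure of {D} is {A, B, C, D, E, F}, the whole schema; {D} is a candidate key.
Closure of {A, B} is {A, B, C, D, E, F}, the whole schema; {A, B} is a candidate key.
These are minimal and exhaustive — every other superkey contains one of them.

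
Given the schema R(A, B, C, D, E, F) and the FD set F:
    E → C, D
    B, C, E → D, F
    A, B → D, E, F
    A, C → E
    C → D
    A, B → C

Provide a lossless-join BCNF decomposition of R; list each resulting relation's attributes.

{A, B, E}; {B, E, F}; {C, D}; {C, E}

Candidate key of the original relation: {A, B}.
In {A, B, C, D, E, F}, {E} is not a superkey ({E}⁺ restricted to this set is {C, D, E}), so split on E → C, D into {C, D, E} and {A, B, E, F}.
In {C, D, E}, {C} is not a superkey ({C}⁺ restricted to this set is {C, D}), so split on C → D into {C, D} and {C, E}.
{C, D} has no BCNF violation.
{C, E} has no BCNF violation.
In {A, B, E, F}, {B, E} is not a superkey ({B, E}⁺ restricted to this set is {B, E, F}), so split on B, E → F into {B, E, F} and {A, B, E}.
{B, E, F} has no BCNF violation.
{A, B, E} has no BCNF violation.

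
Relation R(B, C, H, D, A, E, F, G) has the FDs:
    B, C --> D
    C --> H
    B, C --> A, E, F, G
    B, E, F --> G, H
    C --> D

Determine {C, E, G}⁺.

{C, D, E, G, H}

Start with {C, E, G}.
C --> H applies; add {H} → now {C, E, G, H}.
C --> D applies; add {D} → now {C, D, E, G, H}.
No further FD applies.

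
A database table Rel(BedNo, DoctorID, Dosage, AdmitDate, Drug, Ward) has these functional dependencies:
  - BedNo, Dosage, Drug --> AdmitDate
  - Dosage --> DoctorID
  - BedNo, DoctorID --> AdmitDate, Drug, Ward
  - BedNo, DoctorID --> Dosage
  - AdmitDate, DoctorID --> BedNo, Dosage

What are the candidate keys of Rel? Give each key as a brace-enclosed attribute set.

{AdmitDate, DoctorID}⁺ = {AdmitDate, BedNo, DoctorID, Dosage, Drug, Ward}, which is every attribute, so {AdmitDate, DoctorID} is a candidate key.
{AdmitDate, Dosage}⁺ = {AdmitDate, BedNo, DoctorID, Dosage, Drug, Ward}, which is every attribute, so {AdmitDate, Dosage} is a candidate key.
{BedNo, DoctorID}⁺ = {AdmitDate, BedNo, DoctorID, Dosage, Drug, Ward}, which is every attribute, so {BedNo, DoctorID} is a candidate key.
{BedNo, Dosage}⁺ = {AdmitDate, BedNo, DoctorID, Dosage, Drug, Ward}, which is every attribute, so {BedNo, Dosage} is a candidate key.
These are minimal and exhaustive — every other superkey contains one of them.

{AdmitDate, DoctorID}, {AdmitDate, Dosage}, {BedNo, DoctorID}, {BedNo, Dosage}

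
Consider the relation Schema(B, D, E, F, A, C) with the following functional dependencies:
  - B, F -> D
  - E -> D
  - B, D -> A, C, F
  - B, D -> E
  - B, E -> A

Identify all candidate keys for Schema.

{B, D}, {B, E}, {B, F}

Attributes never on any right-hand side: {B} — every candidate key must contain it.
Closure of {B, D} is {A, B, C, D, E, F}, the whole schema; {B, D} is a candidate key.
Closure of {B, E} is {A, B, C, D, E, F}, the whole schema; {B, E} is a candidate key.
Closure of {B, F} is {A, B, C, D, E, F}, the whole schema; {B, F} is a candidate key.
No proper subset of any of these is a key, and no other minimal superkey exists.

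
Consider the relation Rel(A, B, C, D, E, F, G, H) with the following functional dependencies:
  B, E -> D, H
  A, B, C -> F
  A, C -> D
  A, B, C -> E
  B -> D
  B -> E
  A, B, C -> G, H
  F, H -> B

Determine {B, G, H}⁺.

Start with {B, G, H}.
B -> D applies; add {D} → now {B, D, G, H}.
B -> E applies; add {E} → now {B, D, E, G, H}.
No further FD applies.

{B, D, E, G, H}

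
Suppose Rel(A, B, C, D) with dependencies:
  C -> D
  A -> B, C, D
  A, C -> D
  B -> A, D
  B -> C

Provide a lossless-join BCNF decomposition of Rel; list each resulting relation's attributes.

{A, B, C}; {C, D}

Candidate keys of the original relation: {A}, {B}.
In {A, B, C, D}, {C} is not a superkey ({C}⁺ restricted to this set is {C, D}), so split on C -> D into {C, D} and {A, B, C}.
{C, D}: every determinant is a superkey — BCNF.
{A, B, C}: every determinant is a superkey — BCNF.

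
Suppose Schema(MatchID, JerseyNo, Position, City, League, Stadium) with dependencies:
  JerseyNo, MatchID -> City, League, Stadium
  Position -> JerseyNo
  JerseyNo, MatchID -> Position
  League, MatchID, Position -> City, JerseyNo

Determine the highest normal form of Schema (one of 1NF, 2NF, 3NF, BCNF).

3NF

Candidate keys: {JerseyNo, MatchID}, {MatchID, Position}. Prime attributes: {JerseyNo, MatchID, Position}.
Position -> JerseyNo breaks BCNF: {Position}⁺ = {JerseyNo, Position}, so {Position} is not a superkey.
But every attribute on its right side ({JerseyNo}) is prime, and the same holds for every other non-superkey FD, so 3NF still holds.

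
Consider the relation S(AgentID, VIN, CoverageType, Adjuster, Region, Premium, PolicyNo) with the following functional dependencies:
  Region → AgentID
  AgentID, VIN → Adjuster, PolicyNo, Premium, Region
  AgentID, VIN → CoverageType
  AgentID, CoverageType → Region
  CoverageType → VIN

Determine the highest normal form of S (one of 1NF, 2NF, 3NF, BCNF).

3NF

Candidate keys: {AgentID, CoverageType}, {AgentID, VIN}, {CoverageType, Region}, {Region, VIN}. Prime attributes: {AgentID, CoverageType, Region, VIN}.
Region → AgentID: {Region}⁺ = {AgentID, Region}, which is not all of the attributes, so the left side is not a superkey — BCNF is violated.
But every attribute on its right side ({AgentID}) is prime, and the same holds for every other non-superkey FD, so 3NF still holds.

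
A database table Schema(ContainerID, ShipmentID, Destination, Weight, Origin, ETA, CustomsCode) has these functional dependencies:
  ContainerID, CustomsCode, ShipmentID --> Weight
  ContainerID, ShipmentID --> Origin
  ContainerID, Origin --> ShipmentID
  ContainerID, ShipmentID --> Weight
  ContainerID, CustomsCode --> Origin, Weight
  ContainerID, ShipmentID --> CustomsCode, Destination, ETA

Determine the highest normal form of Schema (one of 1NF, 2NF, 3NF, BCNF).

BCNF

Candidate keys: {ContainerID, CustomsCode}, {ContainerID, Origin}, {ContainerID, ShipmentID}. Prime attributes: {ContainerID, CustomsCode, Origin, ShipmentID}.
The left-hand side of every FD is a superkey, so BCNF is satisfied.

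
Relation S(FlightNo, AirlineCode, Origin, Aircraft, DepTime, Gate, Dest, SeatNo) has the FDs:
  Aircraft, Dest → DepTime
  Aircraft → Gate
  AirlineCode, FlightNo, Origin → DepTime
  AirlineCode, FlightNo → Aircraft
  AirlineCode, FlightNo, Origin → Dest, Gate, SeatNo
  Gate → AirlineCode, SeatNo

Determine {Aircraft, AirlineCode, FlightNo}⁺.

Start with {Aircraft, AirlineCode, FlightNo}.
Aircraft → Gate applies; add {Gate} → now {Aircraft, AirlineCode, FlightNo, Gate}.
Gate → AirlineCode, SeatNo applies; add {SeatNo} → now {Aircraft, AirlineCode, FlightNo, Gate, SeatNo}.
No further FD applies.

{Aircraft, AirlineCode, FlightNo, Gate, SeatNo}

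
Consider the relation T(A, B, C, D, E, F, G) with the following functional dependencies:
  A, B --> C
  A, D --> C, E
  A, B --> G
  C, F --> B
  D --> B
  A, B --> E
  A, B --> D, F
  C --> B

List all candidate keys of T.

Attributes never on any right-hand side: {A} — every candidate key must contain it.
Closure of {A, B} is {A, B, C, D, E, F, G}, the whole schema; {A, B} is a candidate key.
Closure of {A, C} is {A, B, C, D, E, F, G}, the whole schema; {A, C} is a candidate key.
Closure of {A, D} is {A, B, C, D, E, F, G}, the whole schema; {A, D} is a candidate key.
No proper subset of any of these is a key, and no other minimal superkey exists.

{A, B}, {A, C}, {A, D}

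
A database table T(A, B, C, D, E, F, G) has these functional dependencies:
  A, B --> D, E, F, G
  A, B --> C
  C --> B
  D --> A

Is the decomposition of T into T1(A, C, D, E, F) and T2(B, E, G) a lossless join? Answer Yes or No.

Common attributes: {E}; their closure is {E}.
T1 ⊄ {E} and T2 ⊄ {E}, so the split is lossy.

No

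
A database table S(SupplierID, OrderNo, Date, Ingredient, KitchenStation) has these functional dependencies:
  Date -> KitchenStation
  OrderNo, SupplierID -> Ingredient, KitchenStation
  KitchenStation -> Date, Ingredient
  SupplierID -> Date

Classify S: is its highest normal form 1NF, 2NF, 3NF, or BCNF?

1NF

Candidate key: {OrderNo, SupplierID}. Prime attributes: {OrderNo, SupplierID}.
For Date -> KitchenStation we have {Date}⁺ = {Date, Ingredient, KitchenStation}; {Date} is not a superkey, so BCNF fails.
Date -> KitchenStation has non-prime {KitchenStation} on the right and a non-superkey on the left, so 3NF fails.
The proper key subset {SupplierID} of {OrderNo, SupplierID} determines non-prime {Date, Ingredient, KitchenStation}, so the relation is not even in 2NF.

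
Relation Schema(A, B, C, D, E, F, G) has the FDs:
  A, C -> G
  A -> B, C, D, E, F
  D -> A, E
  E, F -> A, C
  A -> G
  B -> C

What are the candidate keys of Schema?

{A} is a candidate key since {A}⁺ = {A, B, C, D, E, F, G} covers every attribute.
{D} is a candidate key since {D}⁺ = {A, B, C, D, E, F, G} covers every attribute.
{E, F} is a candidate key since {E, F}⁺ = {A, B, C, D, E, F, G} covers every attribute.
No proper subset of any of these is a key, and no other minimal superkey exists.

{A}, {D}, {E, F}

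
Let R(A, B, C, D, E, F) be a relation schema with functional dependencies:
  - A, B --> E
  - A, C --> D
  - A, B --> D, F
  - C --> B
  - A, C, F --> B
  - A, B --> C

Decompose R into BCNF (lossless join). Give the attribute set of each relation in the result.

Candidate keys of the original relation: {A, B}, {A, C}.
{A, B, C, D, E, F}: {C} determines {B, C} here but is not a superkey — split on C --> B, giving {B, C} and {A, C, D, E, F}.
{B, C} has no BCNF violation.
{A, C, D, E, F} has no BCNF violation.

{A, C, D, E, F}; {B, C}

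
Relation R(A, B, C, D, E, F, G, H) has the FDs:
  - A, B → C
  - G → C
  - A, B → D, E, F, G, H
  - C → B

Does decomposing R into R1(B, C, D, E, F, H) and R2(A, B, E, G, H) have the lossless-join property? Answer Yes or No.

The shared attributes are {B, E, H} and {B, E, H}⁺ = {B, E, H}.
The closure covers neither R1 nor R2 entirely; the join is not lossless.

No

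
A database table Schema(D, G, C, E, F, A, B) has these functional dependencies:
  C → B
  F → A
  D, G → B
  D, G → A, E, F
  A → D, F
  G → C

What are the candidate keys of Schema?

No FD produces {G}, so it must be in every candidate key.
{A, G}⁺ = {A, B, C, D, E, F, G} — all of the relation — so {A, G} is a candidate key.
{D, G}⁺ = {A, B, C, D, E, F, G} — all of the relation — so {D, G} is a candidate key.
{F, G}⁺ = {A, B, C, D, E, F, G} — all of the relation — so {F, G} is a candidate key.
These are minimal and exhaustive — every other superkey contains one of them.

{A, G}, {D, G}, {F, G}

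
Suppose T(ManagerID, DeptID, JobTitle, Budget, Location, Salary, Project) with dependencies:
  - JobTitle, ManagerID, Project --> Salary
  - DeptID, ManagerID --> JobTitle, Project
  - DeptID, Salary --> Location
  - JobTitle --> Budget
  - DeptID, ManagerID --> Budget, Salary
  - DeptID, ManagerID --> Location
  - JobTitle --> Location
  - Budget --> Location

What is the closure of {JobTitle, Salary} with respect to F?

{Budget, JobTitle, Location, Salary}

Start with {JobTitle, Salary}.
JobTitle --> Budget applies; add {Budget} → now {Budget, JobTitle, Salary}.
JobTitle --> Location applies; add {Location} → now {Budget, JobTitle, Location, Salary}.
No further FD applies.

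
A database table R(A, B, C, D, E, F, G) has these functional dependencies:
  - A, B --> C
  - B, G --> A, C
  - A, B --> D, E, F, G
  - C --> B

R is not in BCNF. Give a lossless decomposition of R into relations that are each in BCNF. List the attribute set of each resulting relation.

{A, C, D, E, F, G}; {B, C}

Candidate keys of the original relation: {A, B}, {A, C}, {B, G}, {C, G}.
{A, B, C, D, E, F, G}: {C} determines {B, C} here but is not a superkey — split on C --> B, giving {B, C} and {A, C, D, E, F, G}.
{B, C} is in BCNF.
{A, C, D, E, F, G} is in BCNF.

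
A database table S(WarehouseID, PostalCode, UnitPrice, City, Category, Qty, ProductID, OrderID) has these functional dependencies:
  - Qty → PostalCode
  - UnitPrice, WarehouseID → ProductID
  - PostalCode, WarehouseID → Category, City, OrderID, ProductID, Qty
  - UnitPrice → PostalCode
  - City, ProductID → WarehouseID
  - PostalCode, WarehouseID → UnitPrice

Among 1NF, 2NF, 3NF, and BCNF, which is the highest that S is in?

3NF

Candidate keys: {City, PostalCode, ProductID}, {City, ProductID, Qty}, {City, ProductID, UnitPrice}, {PostalCode, WarehouseID}, {Qty, WarehouseID}, {UnitPrice, WarehouseID}. Prime attributes: {City, PostalCode, ProductID, Qty, UnitPrice, WarehouseID}.
Qty → PostalCode breaks BCNF: {Qty}⁺ = {PostalCode, Qty}, so {Qty} is not a superkey.
But every attribute on its right side ({PostalCode}) is prime, and the same holds for every other non-superkey FD, so 3NF still holds.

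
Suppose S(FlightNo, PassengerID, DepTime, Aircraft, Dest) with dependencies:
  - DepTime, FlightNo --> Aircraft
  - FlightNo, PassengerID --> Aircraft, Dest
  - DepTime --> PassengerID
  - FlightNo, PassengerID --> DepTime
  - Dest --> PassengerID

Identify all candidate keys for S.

{DepTime, FlightNo}, {Dest, FlightNo}, {FlightNo, PassengerID}

Attributes never on any right-hand side: {FlightNo} — every candidate key must contain it.
{DepTime, FlightNo}⁺ = {Aircraft, DepTime, Dest, FlightNo, PassengerID} — all of the relation — so {DepTime, FlightNo} is a candidate key.
{Dest, FlightNo}⁺ = {Aircraft, DepTime, Dest, FlightNo, PassengerID} — all of the relation — so {Dest, FlightNo} is a candidate key.
{FlightNo, PassengerID}⁺ = {Aircraft, DepTime, Dest, FlightNo, PassengerID} — all of the relation — so {FlightNo, PassengerID} is a candidate key.
These are minimal and exhaustive — every other superkey contains one of them.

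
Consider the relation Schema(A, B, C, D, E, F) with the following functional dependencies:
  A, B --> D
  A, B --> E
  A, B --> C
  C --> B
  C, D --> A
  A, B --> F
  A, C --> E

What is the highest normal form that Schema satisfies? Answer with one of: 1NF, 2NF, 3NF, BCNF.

Candidate keys: {A, B}, {A, C}, {C, D}. Prime attributes: {A, B, C, D}.
C --> B breaks BCNF: {C}⁺ = {B, C}, so {C} is not a superkey.
Since {B} ⊆ prime attributes and every other non-superkey FD also has a prime right side, the schema is in 3NF.

3NF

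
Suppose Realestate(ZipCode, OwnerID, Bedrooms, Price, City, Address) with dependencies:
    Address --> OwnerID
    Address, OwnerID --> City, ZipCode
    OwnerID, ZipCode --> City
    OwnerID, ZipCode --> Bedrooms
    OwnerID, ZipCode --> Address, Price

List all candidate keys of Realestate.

Closure of {Address} is {Address, Bedrooms, City, OwnerID, Price, ZipCode}, the whole schema; {Address} is a candidate key.
Closure of {OwnerID, ZipCode} is {Address, Bedrooms, City, OwnerID, Price, ZipCode}, the whole schema; {OwnerID, ZipCode} is a candidate key.
These are minimal and exhaustive — every other superkey contains one of them.

{Address}, {OwnerID, ZipCode}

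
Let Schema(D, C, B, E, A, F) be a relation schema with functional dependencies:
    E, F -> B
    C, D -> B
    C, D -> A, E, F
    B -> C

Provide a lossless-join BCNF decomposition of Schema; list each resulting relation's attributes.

Candidate keys of the original relation: {B, D}, {C, D}, {D, E, F}.
In {A, B, C, D, E, F}, {E, F} is not a superkey ({E, F}⁺ restricted to this set is {B, C, E, F}), so split on E, F -> B, C into {B, C, E, F} and {A, D, E, F}.
In {B, C, E, F}, {B} is not a superkey ({B}⁺ restricted to this set is {B, C}), so split on B -> C into {B, C} and {B, E, F}.
{B, C} has no BCNF violation.
{B, E, F} has no BCNF violation.
{A, D, E, F} has no BCNF violation.

{A, D, E, F}; {B, C}; {B, E, F}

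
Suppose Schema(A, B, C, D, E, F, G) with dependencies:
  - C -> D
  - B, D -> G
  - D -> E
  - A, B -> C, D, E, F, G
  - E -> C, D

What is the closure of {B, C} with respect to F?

Start with {B, C}.
C -> D applies; add {D} → now {B, C, D}.
B, D -> G applies; add {G} → now {B, C, D, G}.
D -> E applies; add {E} → now {B, C, D, E, G}.
No further FD applies.

{B, C, D, E, G}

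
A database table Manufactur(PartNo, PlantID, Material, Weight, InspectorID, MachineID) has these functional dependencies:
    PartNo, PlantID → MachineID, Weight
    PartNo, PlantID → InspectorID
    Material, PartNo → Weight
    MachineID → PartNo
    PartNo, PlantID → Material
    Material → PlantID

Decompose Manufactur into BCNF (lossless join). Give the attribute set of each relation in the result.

{InspectorID, MachineID, Material, Weight}; {MachineID, PartNo}; {Material, PlantID}

Candidate keys of the original relation: {MachineID, Material}, {MachineID, PlantID}, {Material, PartNo}, {PartNo, PlantID}.
{InspectorID, MachineID, Material, PartNo, PlantID, Weight}: {MachineID} determines {MachineID, PartNo} here but is not a superkey — split on MachineID → PartNo, giving {MachineID, PartNo} and {InspectorID, MachineID, Material, PlantID, Weight}.
{MachineID, PartNo}: every determinant is a superkey — BCNF.
{InspectorID, MachineID, Material, PlantID, Weight}: {Material} determines {Material, PlantID} here but is not a superkey — split on Material → PlantID, giving {Material, PlantID} and {InspectorID, MachineID, Material, Weight}.
{Material, PlantID}: every determinant is a superkey — BCNF.
{InspectorID, MachineID, Material, Weight}: every determinant is a superkey — BCNF.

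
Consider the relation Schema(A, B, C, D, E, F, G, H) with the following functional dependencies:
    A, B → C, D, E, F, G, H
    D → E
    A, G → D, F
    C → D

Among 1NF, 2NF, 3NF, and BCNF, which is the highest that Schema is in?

2NF

Candidate key: {A, B}. Prime attributes: {A, B}.
D → E breaks BCNF: {D}⁺ = {D, E}, so {D} is not a superkey.
D → E determines the non-prime attribute {E} from a non-superkey — 3NF is violated.
Checking every proper subset of each key, none determines a non-prime attribute — 2NF is satisfied.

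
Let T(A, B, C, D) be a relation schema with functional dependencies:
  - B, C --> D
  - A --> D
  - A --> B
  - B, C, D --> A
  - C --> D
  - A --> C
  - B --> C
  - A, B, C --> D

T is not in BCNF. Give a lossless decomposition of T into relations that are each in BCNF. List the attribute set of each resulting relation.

Candidate keys of the original relation: {A}, {B}.
{A, B, C, D}: {C} determines {C, D} here but is not a superkey — split on C --> D, giving {C, D} and {A, B, C}.
{C, D} is in BCNF.
{A, B, C} is in BCNF.

{A, B, C}; {C, D}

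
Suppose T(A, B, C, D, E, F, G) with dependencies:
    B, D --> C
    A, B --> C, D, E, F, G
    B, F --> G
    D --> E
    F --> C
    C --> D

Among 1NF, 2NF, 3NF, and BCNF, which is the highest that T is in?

2NF

Candidate key: {A, B}. Prime attributes: {A, B}.
B, D --> C: {B, D}⁺ = {B, C, D, E}, which is not all of the attributes, so the left side is not a superkey — BCNF is violated.
B, D --> C has non-prime {C} on the right and a non-superkey on the left, so 3NF fails.
Checking every proper subset of each key, none determines a non-prime attribute — 2NF is satisfied.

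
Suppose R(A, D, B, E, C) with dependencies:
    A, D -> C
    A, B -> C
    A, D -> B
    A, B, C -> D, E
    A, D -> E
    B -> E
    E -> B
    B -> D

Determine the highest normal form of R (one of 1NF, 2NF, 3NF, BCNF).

3NF

Candidate keys: {A, B}, {A, D}, {A, E}. Prime attributes: {A, B, D, E}.
B -> E breaks BCNF: {B}⁺ = {B, D, E}, so {B} is not a superkey.
Since {E} ⊆ prime attributes and every other non-superkey FD also has a prime right side, the schema is in 3NF.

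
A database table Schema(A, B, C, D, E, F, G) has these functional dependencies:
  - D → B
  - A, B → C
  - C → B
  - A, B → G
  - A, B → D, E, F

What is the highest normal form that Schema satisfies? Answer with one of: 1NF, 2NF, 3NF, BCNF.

3NF

Candidate keys: {A, B}, {A, C}, {A, D}. Prime attributes: {A, B, C, D}.
D → B breaks BCNF: {D}⁺ = {B, D}, so {D} is not a superkey.
Its right-hand attributes {B} are all prime, as are those of every other non-superkey FD — the relation is in 3NF.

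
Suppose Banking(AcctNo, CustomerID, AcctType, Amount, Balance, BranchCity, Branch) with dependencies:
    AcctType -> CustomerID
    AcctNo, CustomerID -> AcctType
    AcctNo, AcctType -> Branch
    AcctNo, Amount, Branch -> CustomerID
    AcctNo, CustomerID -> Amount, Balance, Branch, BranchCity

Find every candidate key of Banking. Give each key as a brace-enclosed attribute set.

No FD produces {AcctNo}, so it must be in every candidate key.
{AcctNo, AcctType}⁺ = {AcctNo, AcctType, Amount, Balance, Branch, BranchCity, CustomerID} — all of the relation — so {AcctNo, AcctType} is a candidate key.
{AcctNo, CustomerID}⁺ = {AcctNo, AcctType, Amount, Balance, Branch, BranchCity, CustomerID} — all of the relation — so {AcctNo, CustomerID} is a candidate key.
{AcctNo, Amount, Branch}⁺ = {AcctNo, AcctType, Amount, Balance, Branch, BranchCity, CustomerID} — all of the relation — so {AcctNo, Amount, Branch} is a candidate key.
No proper subset of any of these is a key, and no other minimal superkey exists.

{AcctNo, AcctType}, {AcctNo, Amount, Branch}, {AcctNo, CustomerID}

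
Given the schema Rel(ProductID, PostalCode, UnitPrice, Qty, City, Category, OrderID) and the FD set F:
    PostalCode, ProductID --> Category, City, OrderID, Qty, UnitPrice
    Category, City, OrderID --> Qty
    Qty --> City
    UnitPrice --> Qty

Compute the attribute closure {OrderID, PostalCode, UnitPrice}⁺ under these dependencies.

{City, OrderID, PostalCode, Qty, UnitPrice}

Start with {OrderID, PostalCode, UnitPrice}.
UnitPrice --> Qty applies; add {Qty} → now {OrderID, PostalCode, Qty, UnitPrice}.
Qty --> City applies; add {City} → now {City, OrderID, PostalCode, Qty, UnitPrice}.
No further FD applies.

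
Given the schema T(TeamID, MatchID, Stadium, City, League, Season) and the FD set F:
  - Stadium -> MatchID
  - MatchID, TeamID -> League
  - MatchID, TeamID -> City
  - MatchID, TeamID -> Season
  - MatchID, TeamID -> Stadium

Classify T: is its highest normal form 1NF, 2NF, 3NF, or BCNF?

Candidate keys: {MatchID, TeamID}, {Stadium, TeamID}. Prime attributes: {MatchID, Stadium, TeamID}.
Stadium -> MatchID: {Stadium}⁺ = {MatchID, Stadium}, which is not all of the attributes, so the left side is not a superkey — BCNF is violated.
But every attribute on its right side ({MatchID}) is prime, and the same holds for every other non-superkey FD, so 3NF still holds.

3NF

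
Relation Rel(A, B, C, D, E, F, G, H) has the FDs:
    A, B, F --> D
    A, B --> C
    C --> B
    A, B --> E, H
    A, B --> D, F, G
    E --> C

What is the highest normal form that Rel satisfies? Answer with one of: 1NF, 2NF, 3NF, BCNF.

Candidate keys: {A, B}, {A, C}, {A, E}. Prime attributes: {A, B, C, E}.
C --> B: {C}⁺ = {B, C}, which is not all of the attributes, so the left side is not a superkey — BCNF is violated.
Since {B} ⊆ prime attributes and every other non-superkey FD also has a prime right side, the schema is in 3NF.

3NF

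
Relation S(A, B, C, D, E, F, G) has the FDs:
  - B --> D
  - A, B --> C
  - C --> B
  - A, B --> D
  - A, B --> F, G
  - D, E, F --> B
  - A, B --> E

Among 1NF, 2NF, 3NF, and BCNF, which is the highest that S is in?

Candidate keys: {A, B}, {A, C}, {A, D, E, F}. Prime attributes: {A, B, C, D, E, F}.
For B --> D we have {B}⁺ = {B, D}; {B} is not a superkey, so BCNF fails.
But every attribute on its right side ({D}) is prime, and the same holds for every other non-superkey FD, so 3NF still holds.

3NF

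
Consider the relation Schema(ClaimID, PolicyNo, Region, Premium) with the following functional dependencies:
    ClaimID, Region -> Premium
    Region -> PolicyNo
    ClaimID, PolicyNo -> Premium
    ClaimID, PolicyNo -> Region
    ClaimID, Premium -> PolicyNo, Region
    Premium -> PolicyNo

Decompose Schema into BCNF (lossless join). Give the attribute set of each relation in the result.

{ClaimID, Premium, Region}; {PolicyNo, Region}

Candidate keys of the original relation: {ClaimID, PolicyNo}, {ClaimID, Premium}, {ClaimID, Region}.
{ClaimID, PolicyNo, Premium, Region}: {Region} determines {PolicyNo, Region} here but is not a superkey — split on Region -> PolicyNo, giving {PolicyNo, Region} and {ClaimID, Premium, Region}.
{PolicyNo, Region}: every determinant is a superkey — BCNF.
{ClaimID, Premium, Region}: every determinant is a superkey — BCNF.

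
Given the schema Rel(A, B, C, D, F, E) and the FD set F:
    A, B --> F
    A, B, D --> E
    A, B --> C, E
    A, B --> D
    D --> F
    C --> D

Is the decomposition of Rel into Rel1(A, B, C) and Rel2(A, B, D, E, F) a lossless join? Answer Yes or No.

Yes

The shared attributes are {A, B} and {A, B}⁺ = {A, B, C, D, E, F}.
Rel1 is contained in that closure, so Rel1 ∩ Rel2 --> Rel1 holds and the join is lossless.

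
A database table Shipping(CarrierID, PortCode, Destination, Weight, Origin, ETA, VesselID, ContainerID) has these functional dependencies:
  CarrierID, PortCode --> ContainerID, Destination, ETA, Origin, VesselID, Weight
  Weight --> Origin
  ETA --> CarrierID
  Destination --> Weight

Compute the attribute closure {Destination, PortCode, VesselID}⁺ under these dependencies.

Start with {Destination, PortCode, VesselID}.
Destination --> Weight applies; add {Weight} → now {Destination, PortCode, VesselID, Weight}.
Weight --> Origin applies; add {Origin} → now {Destination, Origin, PortCode, VesselID, Weight}.
No further FD applies.

{Destination, Origin, PortCode, VesselID, Weight}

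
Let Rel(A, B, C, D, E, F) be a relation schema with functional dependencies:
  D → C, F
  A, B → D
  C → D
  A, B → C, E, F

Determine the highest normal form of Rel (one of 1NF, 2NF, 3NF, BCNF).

2NF

Candidate key: {A, B}. Prime attributes: {A, B}.
D → C, F: {D}⁺ = {C, D, F}, which is not all of the attributes, so the left side is not a superkey — BCNF is violated.
Because {C, F} are non-prime and the left side of D → C, F is not a superkey, the relation is not in 3NF.
No non-prime attribute depends on a proper subset of any candidate key, so 2NF holds.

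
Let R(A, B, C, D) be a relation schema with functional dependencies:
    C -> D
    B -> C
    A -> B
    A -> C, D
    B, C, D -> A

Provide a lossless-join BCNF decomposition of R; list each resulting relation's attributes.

{A, B, C}; {C, D}

Candidate keys of the original relation: {A}, {B}.
Within {A, B, C, D}: {C}⁺ ∩ {A, B, C, D} = {C, D}, not the whole set, so C -> D violates BCNF; decompose into {C, D} and {A, B, C}.
{C, D} is in BCNF.
{A, B, C} is in BCNF.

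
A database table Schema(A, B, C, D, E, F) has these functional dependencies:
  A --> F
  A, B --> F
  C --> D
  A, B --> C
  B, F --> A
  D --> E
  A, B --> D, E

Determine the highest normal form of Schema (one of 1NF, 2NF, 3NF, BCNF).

2NF

Candidate keys: {A, B}, {B, F}. Prime attributes: {A, B, F}.
A --> F: {A}⁺ = {A, F}, which is not all of the attributes, so the left side is not a superkey — BCNF is violated.
C --> D determines the non-prime attribute {D} from a non-superkey — 3NF is violated.
Checking every proper subset of each key, none determines a non-prime attribute — 2NF is satisfied.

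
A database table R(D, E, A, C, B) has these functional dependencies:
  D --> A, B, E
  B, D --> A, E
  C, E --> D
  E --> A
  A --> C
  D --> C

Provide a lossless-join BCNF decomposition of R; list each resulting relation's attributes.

{A, B, D, E}; {A, C}

Candidate keys of the original relation: {D}, {E}.
In {A, B, C, D, E}, {A} is not a superkey ({A}⁺ restricted to this set is {A, C}), so split on A --> C into {A, C} and {A, B, D, E}.
{A, C} is in BCNF.
{A, B, D, E} is in BCNF.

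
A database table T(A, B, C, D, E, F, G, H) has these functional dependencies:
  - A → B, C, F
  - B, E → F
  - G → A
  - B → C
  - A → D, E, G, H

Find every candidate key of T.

{A}⁺ = {A, B, C, D, E, F, G, H} — all of the relation — so {A} is a candidate key.
{G}⁺ = {A, B, C, D, E, F, G, H} — all of the relation — so {G} is a candidate key.
No proper subset of any of these is a key, and no other minimal superkey exists.

{A}, {G}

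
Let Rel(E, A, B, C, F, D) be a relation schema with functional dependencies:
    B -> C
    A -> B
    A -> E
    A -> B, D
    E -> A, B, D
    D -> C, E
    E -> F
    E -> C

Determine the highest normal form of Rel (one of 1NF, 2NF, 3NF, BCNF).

Candidate keys: {A}, {D}, {E}. Prime attributes: {A, D, E}.
For B -> C we have {B}⁺ = {B, C}; {B} is not a superkey, so BCNF fails.
B -> C determines the non-prime attribute {C} from a non-superkey — 3NF is violated.
Every candidate key is a single attribute, so no partial dependency is possible; 2NF holds.

2NF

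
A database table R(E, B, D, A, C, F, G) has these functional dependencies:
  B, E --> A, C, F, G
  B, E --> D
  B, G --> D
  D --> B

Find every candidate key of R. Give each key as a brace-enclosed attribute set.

{B, E}, {D, E}

No FD produces {E}, so it must be in every candidate key.
{B, E}⁺ = {A, B, C, D, E, F, G} — all of the relation — so {B, E} is a candidate key.
{D, E}⁺ = {A, B, C, D, E, F, G} — all of the relation — so {D, E} is a candidate key.
No proper subset of any of these is a key, and no other minimal superkey exists.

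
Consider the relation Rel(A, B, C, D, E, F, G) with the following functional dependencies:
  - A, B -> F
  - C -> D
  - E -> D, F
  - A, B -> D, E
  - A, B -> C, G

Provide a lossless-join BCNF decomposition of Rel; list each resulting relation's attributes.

Candidate key of the original relation: {A, B}.
Within {A, B, C, D, E, F, G}: {C}⁺ ∩ {A, B, C, D, E, F, G} = {C, D}, not the whole set, so C -> D violates BCNF; decompose into {C, D} and {A, B, C, E, F, G}.
{C, D}: every determinant is a superkey — BCNF.
Within {A, B, C, E, F, G}: {E}⁺ ∩ {A, B, C, E, F, G} = {E, F}, not the whole set, so E -> F violates BCNF; decompose into {E, F} and {A, B, C, E, G}.
{E, F}: every determinant is a superkey — BCNF.
{A, B, C, E, G}: every determinant is a superkey — BCNF.

{A, B, C, E, G}; {C, D}; {E, F}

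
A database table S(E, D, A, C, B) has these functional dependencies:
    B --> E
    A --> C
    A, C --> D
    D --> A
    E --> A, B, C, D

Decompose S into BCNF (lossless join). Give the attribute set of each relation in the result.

{A, B, E}; {A, C, D}

Candidate keys of the original relation: {B}, {E}.
{A, B, C, D, E}: {A} determines {A, C, D} here but is not a superkey — split on A --> C, D, giving {A, C, D} and {A, B, E}.
{A, C, D} is in BCNF.
{A, B, E} is in BCNF.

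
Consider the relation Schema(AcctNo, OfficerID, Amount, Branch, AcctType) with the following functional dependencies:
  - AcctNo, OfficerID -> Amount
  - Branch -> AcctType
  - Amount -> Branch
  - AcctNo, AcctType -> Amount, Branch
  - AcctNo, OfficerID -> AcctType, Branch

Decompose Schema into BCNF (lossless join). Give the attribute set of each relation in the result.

Candidate key of the original relation: {AcctNo, OfficerID}.
Within {AcctNo, AcctType, Amount, Branch, OfficerID}: {Branch}⁺ ∩ {AcctNo, AcctType, Amount, Branch, OfficerID} = {AcctType, Branch}, not the whole set, so Branch -> AcctType violates BCNF; decompose into {AcctType, Branch} and {AcctNo, Amount, Branch, OfficerID}.
{AcctType, Branch} has no BCNF violation.
Within {AcctNo, Amount, Branch, OfficerID}: {Amount}⁺ ∩ {AcctNo, Amount, Branch, OfficerID} = {Amount, Branch}, not the whole set, so Amount -> Branch violates BCNF; decompose into {Amount, Branch} and {AcctNo, Amount, OfficerID}.
{Amount, Branch} has no BCNF violation.
{AcctNo, Amount, OfficerID} has no BCNF violation.

{AcctNo, Amount, OfficerID}; {AcctType, Branch}; {Amount, Branch}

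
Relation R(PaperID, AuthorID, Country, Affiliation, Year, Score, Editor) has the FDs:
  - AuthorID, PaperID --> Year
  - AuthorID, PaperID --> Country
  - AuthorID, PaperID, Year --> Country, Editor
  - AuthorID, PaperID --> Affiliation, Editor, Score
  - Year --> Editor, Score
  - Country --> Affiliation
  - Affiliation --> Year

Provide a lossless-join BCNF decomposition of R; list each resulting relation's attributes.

Candidate key of the original relation: {AuthorID, PaperID}.
{Affiliation, AuthorID, Country, Editor, PaperID, Score, Year}: {Year} determines {Editor, Score, Year} here but is not a superkey — split on Year --> Editor, Score, giving {Editor, Score, Year} and {Affiliation, AuthorID, Country, PaperID, Year}.
{Editor, Score, Year}: every determinant is a superkey — BCNF.
{Affiliation, AuthorID, Country, PaperID, Year}: {Country} determines {Affiliation, Country, Year} here but is not a superkey — split on Country --> Affiliation, Year, giving {Affiliation, Country, Year} and {AuthorID, Country, PaperID}.
{Affiliation, Country, Year}: {Affiliation} determines {Affiliation, Year} here but is not a superkey — split on Affiliation --> Year, giving {Affiliation, Year} and {Affiliation, Country}.
{Affiliation, Year}: every determinant is a superkey — BCNF.
{Affiliation, Country}: every determinant is a superkey — BCNF.
{AuthorID, Country, PaperID}: every determinant is a superkey — BCNF.

{Affiliation, Country}; {Affiliation, Year}; {AuthorID, Country, PaperID}; {Editor, Score, Year}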